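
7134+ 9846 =16980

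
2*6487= 12974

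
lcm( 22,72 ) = 792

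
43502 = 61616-18114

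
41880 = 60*698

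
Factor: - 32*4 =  - 128  =  - 2^7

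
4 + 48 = 52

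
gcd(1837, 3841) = 167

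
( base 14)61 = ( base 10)85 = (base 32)2L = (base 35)2F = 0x55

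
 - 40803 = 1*(-40803)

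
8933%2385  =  1778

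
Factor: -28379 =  - 13^1* 37^1*59^1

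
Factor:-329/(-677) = 7^1 * 47^1*677^(-1)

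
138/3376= 69/1688 = 0.04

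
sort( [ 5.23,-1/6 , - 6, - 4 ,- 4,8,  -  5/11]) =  [ - 6, - 4, - 4 , -5/11, - 1/6,  5.23,8 ] 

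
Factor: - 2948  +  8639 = 5691 = 3^1*7^1*271^1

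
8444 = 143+8301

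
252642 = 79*3198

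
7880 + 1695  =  9575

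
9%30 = 9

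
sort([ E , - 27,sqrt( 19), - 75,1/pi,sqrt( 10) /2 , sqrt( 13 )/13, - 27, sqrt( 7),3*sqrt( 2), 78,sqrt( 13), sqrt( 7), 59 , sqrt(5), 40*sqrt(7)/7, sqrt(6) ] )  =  [-75,  -  27,  -  27,  sqrt( 13)/13, 1/pi,sqrt( 10)/2, sqrt( 5),sqrt(6 ) , sqrt( 7),sqrt( 7), E, sqrt(13), 3 * sqrt( 2) , sqrt( 19 ), 40 * sqrt(7)/7,59, 78]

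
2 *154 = 308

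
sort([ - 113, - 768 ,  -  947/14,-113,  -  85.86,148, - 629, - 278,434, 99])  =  [-768 , - 629,-278, - 113,- 113 ,-85.86,-947/14 , 99,148 , 434 ]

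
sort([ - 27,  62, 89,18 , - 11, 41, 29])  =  [ - 27, - 11,18,29, 41,62,  89]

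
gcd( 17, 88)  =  1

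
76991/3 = 76991/3 = 25663.67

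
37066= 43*862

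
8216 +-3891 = 4325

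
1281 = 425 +856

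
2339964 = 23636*99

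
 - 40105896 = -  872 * 45993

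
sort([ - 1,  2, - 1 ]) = [  -  1, - 1,  2]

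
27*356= 9612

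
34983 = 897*39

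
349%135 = 79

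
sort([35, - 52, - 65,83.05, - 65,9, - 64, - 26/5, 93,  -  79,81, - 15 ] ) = [ - 79,-65, - 65,-64, - 52,-15, - 26/5,9,  35,81,83.05, 93 ]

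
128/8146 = 64/4073 = 0.02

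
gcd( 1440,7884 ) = 36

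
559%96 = 79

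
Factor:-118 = - 2^1*59^1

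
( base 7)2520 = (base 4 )32301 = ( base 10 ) 945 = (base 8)1661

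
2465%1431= 1034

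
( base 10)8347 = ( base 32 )84R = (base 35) 6sh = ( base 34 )77h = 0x209B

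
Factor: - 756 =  - 2^2*3^3*7^1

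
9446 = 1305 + 8141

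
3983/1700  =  2 + 583/1700 = 2.34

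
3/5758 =3/5758 = 0.00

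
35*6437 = 225295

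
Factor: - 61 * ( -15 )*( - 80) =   -  2^4*3^1*5^2*61^1= - 73200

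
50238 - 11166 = 39072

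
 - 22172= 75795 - 97967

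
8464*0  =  0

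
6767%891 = 530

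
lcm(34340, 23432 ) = 1991720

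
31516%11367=8782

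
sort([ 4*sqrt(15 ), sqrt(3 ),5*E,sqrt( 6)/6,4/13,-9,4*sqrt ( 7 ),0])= [-9,  0, 4/13, sqrt(6 ) /6, sqrt ( 3),4*sqrt(7 ), 5*E,  4 * sqrt(15)] 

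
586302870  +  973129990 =1559432860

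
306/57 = 5 +7/19 = 5.37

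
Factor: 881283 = 3^1*13^1*59^1*383^1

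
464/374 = 1+45/187 = 1.24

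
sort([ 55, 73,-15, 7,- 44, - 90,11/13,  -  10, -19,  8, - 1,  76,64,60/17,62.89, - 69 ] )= [ - 90, - 69, - 44,-19, - 15, - 10,-1,11/13, 60/17,7, 8,55,62.89,64,73,76 ]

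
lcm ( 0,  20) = 0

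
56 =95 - 39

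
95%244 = 95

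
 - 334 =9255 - 9589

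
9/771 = 3/257 = 0.01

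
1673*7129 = 11926817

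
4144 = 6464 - 2320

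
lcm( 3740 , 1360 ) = 14960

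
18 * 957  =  17226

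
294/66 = 4 + 5/11 = 4.45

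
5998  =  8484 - 2486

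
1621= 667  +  954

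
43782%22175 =21607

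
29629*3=88887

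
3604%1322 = 960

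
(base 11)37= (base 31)19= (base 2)101000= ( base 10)40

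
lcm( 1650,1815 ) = 18150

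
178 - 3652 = - 3474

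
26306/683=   38 + 352/683 = 38.52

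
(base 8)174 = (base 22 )5e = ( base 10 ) 124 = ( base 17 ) 75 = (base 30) 44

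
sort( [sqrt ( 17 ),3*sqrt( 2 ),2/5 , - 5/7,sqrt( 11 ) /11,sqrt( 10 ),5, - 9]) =[  -  9, - 5/7, sqrt(11) /11,  2/5,sqrt( 10),sqrt( 17), 3*sqrt( 2 ), 5 ]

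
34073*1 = 34073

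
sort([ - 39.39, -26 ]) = [ - 39.39,  -  26 ]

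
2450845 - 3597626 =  - 1146781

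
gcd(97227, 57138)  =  3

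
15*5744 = 86160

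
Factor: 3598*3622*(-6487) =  - 84538298572 = - 2^2*7^1*13^1 * 257^1*499^1*1811^1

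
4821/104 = 46 + 37/104 = 46.36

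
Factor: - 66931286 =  - 2^1*101^1*127^1*2609^1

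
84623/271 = 84623/271 = 312.26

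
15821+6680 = 22501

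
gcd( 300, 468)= 12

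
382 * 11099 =4239818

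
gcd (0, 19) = 19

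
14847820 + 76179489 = 91027309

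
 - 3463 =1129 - 4592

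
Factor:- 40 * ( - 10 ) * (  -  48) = -19200 = -2^8 * 3^1*5^2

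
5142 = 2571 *2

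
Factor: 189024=2^5*3^1*11^1*179^1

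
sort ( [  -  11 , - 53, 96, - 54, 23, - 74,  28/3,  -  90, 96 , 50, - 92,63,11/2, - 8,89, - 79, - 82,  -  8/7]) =[ -92,  -  90, - 82, - 79, - 74, - 54 , - 53, - 11, - 8, - 8/7, 11/2, 28/3, 23, 50, 63 , 89, 96, 96]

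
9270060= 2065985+7204075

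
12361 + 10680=23041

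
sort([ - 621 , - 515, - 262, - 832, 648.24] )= [ - 832, - 621, - 515, - 262 , 648.24]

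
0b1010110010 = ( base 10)690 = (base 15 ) 310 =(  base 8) 1262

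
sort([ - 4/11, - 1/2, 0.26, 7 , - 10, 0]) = [ - 10, - 1/2, - 4/11, 0, 0.26, 7] 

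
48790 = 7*6970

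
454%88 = 14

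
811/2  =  811/2 = 405.50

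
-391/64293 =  - 1+63902/64293 = -0.01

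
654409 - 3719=650690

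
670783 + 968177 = 1638960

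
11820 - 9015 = 2805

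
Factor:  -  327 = - 3^1 *109^1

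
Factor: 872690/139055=182/29 = 2^1 * 7^1 * 13^1*29^(-1)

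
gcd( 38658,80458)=2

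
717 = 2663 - 1946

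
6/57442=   3/28721 = 0.00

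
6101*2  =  12202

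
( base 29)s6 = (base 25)17I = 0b1100110010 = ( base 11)684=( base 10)818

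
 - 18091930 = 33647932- 51739862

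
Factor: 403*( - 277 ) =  -111631 = -13^1*31^1*277^1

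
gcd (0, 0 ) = 0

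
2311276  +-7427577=-5116301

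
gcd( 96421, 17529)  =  1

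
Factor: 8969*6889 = 83^2*8969^1 = 61787441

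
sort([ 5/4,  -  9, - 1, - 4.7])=[ - 9, - 4.7, - 1, 5/4]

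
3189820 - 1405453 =1784367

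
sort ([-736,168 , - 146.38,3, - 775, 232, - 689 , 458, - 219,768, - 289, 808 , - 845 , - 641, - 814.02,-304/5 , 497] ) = [ - 845, - 814.02,-775, -736, - 689, - 641, -289, - 219, - 146.38,-304/5, 3, 168, 232 , 458, 497, 768, 808]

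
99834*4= 399336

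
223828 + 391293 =615121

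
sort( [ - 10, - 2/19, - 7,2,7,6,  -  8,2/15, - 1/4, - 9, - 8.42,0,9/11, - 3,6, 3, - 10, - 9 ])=[- 10, - 10, - 9, - 9 , - 8.42, - 8, - 7, - 3, - 1/4, - 2/19 , 0, 2/15, 9/11,2,3, 6,6, 7 ] 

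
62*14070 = 872340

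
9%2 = 1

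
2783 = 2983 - 200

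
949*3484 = 3306316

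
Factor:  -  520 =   -  2^3*5^1*13^1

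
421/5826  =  421/5826 = 0.07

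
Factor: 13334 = 2^1*59^1*113^1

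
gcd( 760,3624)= 8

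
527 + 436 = 963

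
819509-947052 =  - 127543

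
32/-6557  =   - 32/6557 = - 0.00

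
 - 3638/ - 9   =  3638/9 =404.22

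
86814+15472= 102286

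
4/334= 2/167 = 0.01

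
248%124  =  0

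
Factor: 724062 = 2^1*3^1 * 120677^1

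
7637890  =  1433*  5330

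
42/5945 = 42/5945 = 0.01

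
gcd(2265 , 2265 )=2265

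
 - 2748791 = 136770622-139519413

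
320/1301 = 320/1301 =0.25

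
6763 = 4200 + 2563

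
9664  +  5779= 15443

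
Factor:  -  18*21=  - 378 =- 2^1  *  3^3 * 7^1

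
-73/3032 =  - 1 + 2959/3032=-  0.02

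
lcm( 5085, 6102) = 30510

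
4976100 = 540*9215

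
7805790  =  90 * 86731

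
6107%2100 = 1907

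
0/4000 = 0 = 0.00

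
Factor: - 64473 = -3^1 * 21491^1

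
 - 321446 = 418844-740290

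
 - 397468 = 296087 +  - 693555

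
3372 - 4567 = -1195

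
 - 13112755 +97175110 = 84062355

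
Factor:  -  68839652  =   - 2^2*7^1*79^1*31121^1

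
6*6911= 41466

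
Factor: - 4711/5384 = - 7/8 = - 2^( - 3 )*7^1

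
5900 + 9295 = 15195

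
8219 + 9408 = 17627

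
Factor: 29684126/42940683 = 2^1*3^( - 2 )*37^( - 1) * 128951^( - 1)*14842063^1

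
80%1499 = 80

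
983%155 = 53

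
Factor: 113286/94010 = 3^1* 5^(  -  1) * 7^( - 1)*17^( - 1) * 239^1 = 717/595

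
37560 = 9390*4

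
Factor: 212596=2^2*53149^1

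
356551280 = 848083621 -491532341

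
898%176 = 18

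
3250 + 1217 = 4467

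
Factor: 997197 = 3^1*332399^1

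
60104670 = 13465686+46638984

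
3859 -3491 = 368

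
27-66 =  - 39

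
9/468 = 1/52 = 0.02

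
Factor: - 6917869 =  - 7^2*141181^1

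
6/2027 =6/2027 = 0.00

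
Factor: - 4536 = - 2^3*3^4*7^1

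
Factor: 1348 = 2^2*337^1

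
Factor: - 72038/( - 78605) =2^1*5^(-1 ) * 79^( - 1)*181^1 = 362/395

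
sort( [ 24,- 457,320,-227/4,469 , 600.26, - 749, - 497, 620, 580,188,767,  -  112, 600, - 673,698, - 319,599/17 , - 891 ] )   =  [ - 891, - 749,-673, - 497,-457,-319, - 112, - 227/4,24,599/17, 188,320,469,580,600,600.26 , 620,698,  767]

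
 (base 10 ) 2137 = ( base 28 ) 2K9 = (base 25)3ac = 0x859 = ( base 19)5h9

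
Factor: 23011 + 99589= 2^3*5^2 * 613^1 = 122600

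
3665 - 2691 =974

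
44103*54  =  2381562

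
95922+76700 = 172622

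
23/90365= 23/90365 = 0.00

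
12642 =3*4214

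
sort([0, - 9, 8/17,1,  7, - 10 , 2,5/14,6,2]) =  [ - 10,  -  9, 0,5/14 , 8/17 , 1,2, 2, 6,7]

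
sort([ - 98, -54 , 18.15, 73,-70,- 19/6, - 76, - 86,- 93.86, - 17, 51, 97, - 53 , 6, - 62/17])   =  [- 98,-93.86,  -  86, -76,-70, - 54, - 53, - 17, - 62/17 ,- 19/6, 6, 18.15, 51, 73, 97]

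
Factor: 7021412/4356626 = 3510706/2178313 = 2^1*19^1*92387^1*2178313^(-1 ) 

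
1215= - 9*( - 135 ) 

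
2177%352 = 65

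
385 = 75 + 310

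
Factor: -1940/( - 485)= 4 = 2^2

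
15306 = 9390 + 5916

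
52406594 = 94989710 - 42583116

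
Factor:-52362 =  - 2^1*3^2*2909^1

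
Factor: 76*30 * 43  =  2^3*3^1*5^1*19^1*43^1  =  98040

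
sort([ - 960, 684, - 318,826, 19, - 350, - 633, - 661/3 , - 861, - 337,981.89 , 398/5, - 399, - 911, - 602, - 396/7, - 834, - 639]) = [ - 960, - 911, - 861,- 834, - 639, - 633 , - 602, -399, - 350 , - 337 , - 318, - 661/3 , - 396/7, 19 , 398/5,684 , 826, 981.89 ] 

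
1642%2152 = 1642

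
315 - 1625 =-1310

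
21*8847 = 185787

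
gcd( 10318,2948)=1474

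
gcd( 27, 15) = 3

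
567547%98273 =76182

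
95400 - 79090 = 16310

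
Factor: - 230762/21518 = -311/29 = - 29^( - 1) *311^1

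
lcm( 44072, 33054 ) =132216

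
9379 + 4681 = 14060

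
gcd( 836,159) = 1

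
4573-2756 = 1817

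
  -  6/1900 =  - 3/950 = - 0.00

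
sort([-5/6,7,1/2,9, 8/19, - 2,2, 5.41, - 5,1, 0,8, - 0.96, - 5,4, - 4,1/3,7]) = [ - 5,-5, -4 , - 2, -0.96, - 5/6, 0,1/3,8/19, 1/2, 1,  2,4, 5.41,7, 7 , 8,9]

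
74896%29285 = 16326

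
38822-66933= - 28111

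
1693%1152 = 541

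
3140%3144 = 3140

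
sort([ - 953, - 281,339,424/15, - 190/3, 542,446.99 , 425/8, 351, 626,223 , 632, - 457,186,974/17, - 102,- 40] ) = [ - 953, - 457, - 281, - 102, - 190/3,-40 , 424/15 , 425/8,974/17,186,223,339,351,446.99,542, 626,632]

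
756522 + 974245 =1730767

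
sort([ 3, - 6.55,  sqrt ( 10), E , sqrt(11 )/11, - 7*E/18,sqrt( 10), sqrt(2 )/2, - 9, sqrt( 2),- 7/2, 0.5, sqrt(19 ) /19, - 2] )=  [ - 9, - 6.55, - 7/2,-2, - 7*E/18,sqrt( 19)/19,sqrt(11)/11,0.5,sqrt(2 ) /2,sqrt ( 2),E, 3,sqrt( 10 ), sqrt( 10) ]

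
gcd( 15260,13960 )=20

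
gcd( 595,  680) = 85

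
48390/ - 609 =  - 16130/203 = - 79.46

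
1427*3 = 4281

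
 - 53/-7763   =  53/7763 = 0.01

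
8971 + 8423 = 17394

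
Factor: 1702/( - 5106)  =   - 3^( -1)= - 1/3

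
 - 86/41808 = -1 +20861/20904 =- 0.00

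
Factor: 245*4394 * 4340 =2^3 * 5^2*7^3 * 13^3 * 31^1 = 4672140200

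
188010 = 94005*2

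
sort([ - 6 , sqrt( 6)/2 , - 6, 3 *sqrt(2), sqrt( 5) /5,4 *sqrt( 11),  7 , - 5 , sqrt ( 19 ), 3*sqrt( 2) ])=[-6, - 6, - 5, sqrt( 5 )/5, sqrt( 6 ) /2,3*sqrt( 2),3*sqrt( 2),sqrt( 19),7, 4*sqrt( 11)] 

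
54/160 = 27/80 =0.34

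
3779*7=26453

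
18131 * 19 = 344489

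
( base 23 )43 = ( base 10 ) 95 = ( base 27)3e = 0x5f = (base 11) 87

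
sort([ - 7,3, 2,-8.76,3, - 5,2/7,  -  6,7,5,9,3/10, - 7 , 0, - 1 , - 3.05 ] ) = [ - 8.76, - 7,-7, - 6,  -  5, - 3.05, - 1,0,2/7,3/10, 2,3,3,5,7, 9]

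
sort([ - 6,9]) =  [ - 6,9] 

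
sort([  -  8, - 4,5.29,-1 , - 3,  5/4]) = [ - 8,-4 , - 3,-1, 5/4,  5.29]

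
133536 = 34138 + 99398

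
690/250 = 2 + 19/25 = 2.76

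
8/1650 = 4/825 =0.00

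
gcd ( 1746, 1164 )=582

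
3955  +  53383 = 57338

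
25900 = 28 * 925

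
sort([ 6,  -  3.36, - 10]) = [-10, - 3.36, 6]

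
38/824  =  19/412 = 0.05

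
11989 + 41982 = 53971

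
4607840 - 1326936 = 3280904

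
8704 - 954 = 7750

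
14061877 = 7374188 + 6687689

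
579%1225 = 579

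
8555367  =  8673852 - 118485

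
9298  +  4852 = 14150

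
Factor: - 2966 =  - 2^1*1483^1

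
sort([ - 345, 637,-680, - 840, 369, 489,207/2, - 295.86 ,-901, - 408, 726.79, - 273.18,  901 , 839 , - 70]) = [-901,  -  840, - 680, - 408, - 345 , - 295.86, - 273.18, - 70, 207/2, 369, 489 , 637 , 726.79,839, 901 ] 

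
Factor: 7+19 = 2^1*13^1 = 26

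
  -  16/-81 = 16/81= 0.20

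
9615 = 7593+2022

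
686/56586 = 343/28293=0.01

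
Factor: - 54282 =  - 2^1*3^1 * 83^1*109^1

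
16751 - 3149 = 13602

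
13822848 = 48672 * 284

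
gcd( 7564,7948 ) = 4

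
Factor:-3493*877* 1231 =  - 3770997391 = - 7^1*499^1*877^1*1231^1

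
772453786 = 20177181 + 752276605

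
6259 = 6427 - 168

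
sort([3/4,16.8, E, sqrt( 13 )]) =[ 3/4, E, sqrt ( 13),  16.8 ] 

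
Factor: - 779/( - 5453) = 7^( -1) = 1/7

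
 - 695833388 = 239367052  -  935200440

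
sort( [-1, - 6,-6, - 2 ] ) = [  -  6, - 6, - 2, - 1 ]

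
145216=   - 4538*(-32)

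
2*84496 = 168992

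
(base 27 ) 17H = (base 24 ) 1en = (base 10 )935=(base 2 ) 1110100111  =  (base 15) 425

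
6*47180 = 283080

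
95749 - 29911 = 65838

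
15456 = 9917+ 5539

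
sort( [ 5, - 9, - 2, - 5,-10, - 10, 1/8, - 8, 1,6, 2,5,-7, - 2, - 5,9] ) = [-10, - 10, - 9,-8, - 7, - 5, -5, - 2, - 2,1/8,1,2, 5, 5, 6,9]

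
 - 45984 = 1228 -47212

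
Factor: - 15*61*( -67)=61305 =3^1 * 5^1*61^1*67^1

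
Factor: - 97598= - 2^1*48799^1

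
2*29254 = 58508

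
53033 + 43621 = 96654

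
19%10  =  9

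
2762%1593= 1169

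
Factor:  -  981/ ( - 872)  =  9/8 = 2^( - 3 )*3^2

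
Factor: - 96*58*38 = - 2^7*3^1*19^1*29^1  =  - 211584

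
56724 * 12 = 680688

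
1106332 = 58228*19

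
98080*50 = 4904000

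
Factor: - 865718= - 2^1*7^1*61837^1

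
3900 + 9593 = 13493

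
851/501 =851/501 = 1.70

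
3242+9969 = 13211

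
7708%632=124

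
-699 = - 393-306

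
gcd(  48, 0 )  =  48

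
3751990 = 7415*506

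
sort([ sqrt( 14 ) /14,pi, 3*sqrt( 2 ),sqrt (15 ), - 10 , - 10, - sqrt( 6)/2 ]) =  [ - 10,-10 ,-sqrt(6)/2 , sqrt(14)/14, pi, sqrt (15 ),3*sqrt (2)] 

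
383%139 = 105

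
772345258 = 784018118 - 11672860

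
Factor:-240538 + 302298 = 2^6 * 5^1*193^1 = 61760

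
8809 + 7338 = 16147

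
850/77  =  11 + 3/77 = 11.04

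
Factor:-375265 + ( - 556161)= -2^1 * 31^1*83^1*181^1 = - 931426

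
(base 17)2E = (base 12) 40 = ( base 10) 48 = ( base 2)110000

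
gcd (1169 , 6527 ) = 1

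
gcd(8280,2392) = 184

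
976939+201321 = 1178260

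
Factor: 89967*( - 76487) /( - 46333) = 3^1*7^( - 1)*6619^( - 1 )*29989^1*76487^1 = 6881305929/46333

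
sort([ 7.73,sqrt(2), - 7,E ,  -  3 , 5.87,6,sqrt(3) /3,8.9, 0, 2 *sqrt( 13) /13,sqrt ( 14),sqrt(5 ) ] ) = [ - 7, - 3,0, 2* sqrt( 13) /13,sqrt( 3 ) /3, sqrt( 2), sqrt(5), E,sqrt(14 ), 5.87, 6,7.73,8.9]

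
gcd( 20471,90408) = 1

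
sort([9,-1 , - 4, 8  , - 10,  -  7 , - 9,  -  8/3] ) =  [ - 10, - 9, - 7,-4, - 8/3 , - 1,8, 9 ]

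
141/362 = 141/362=0.39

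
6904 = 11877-4973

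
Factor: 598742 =2^1*299371^1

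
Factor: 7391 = 19^1*389^1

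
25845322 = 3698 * 6989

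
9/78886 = 9/78886 =0.00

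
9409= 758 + 8651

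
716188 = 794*902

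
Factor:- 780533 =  - 13^1*60041^1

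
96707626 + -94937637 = 1769989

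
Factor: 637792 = 2^5*19^1*1049^1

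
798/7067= 798/7067  =  0.11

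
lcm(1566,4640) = 125280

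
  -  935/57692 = -1 + 56757/57692 = - 0.02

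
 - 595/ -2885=119/577 = 0.21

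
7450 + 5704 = 13154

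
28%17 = 11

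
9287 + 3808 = 13095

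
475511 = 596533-121022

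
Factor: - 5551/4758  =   - 7/6 = -2^( - 1)*3^(- 1)*7^1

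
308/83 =3 +59/83  =  3.71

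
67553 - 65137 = 2416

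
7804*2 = 15608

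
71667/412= 173+391/412 = 173.95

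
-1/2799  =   - 1/2799 =- 0.00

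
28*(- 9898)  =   - 277144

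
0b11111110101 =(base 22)44D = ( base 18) 653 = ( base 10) 2037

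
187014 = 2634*71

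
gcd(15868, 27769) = 3967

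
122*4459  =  543998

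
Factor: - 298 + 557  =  7^1*37^1 =259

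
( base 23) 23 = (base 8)61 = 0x31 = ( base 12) 41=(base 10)49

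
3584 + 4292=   7876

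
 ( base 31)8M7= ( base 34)78d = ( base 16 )20B9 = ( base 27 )BD7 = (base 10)8377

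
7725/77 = 100 +25/77 =100.32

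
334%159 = 16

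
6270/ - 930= - 209/31= - 6.74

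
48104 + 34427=82531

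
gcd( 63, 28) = 7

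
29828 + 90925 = 120753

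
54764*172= 9419408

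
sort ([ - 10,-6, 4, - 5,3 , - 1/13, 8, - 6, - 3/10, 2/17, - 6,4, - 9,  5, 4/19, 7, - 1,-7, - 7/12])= [ - 10,  -  9,-7, - 6, - 6, - 6, - 5, - 1, - 7/12,-3/10,-1/13, 2/17, 4/19, 3, 4, 4,5,7, 8]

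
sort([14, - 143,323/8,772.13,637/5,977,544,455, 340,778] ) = [-143, 14,323/8,637/5,340,455, 544, 772.13 , 778,  977 ] 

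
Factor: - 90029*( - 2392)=215349368 = 2^3*13^1*23^1*197^1*457^1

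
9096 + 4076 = 13172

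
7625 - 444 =7181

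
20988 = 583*36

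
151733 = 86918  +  64815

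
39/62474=39/62474  =  0.00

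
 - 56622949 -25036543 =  - 81659492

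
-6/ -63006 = 1/10501 = 0.00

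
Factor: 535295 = 5^1*151^1*709^1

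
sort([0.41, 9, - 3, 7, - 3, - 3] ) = [ - 3  ,-3, - 3 , 0.41, 7,9]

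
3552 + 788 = 4340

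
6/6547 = 6/6547= 0.00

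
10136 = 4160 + 5976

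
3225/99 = 1075/33  =  32.58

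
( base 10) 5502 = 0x157E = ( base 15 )196C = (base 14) 2010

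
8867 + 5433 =14300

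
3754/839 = 3754/839 =4.47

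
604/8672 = 151/2168= 0.07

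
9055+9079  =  18134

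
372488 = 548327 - 175839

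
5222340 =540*9671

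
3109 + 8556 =11665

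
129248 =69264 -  - 59984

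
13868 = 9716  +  4152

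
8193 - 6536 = 1657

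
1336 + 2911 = 4247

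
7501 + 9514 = 17015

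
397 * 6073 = 2410981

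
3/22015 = 3/22015 = 0.00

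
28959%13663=1633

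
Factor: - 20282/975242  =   -211^( -1)*2311^(  -  1 )*10141^1 = - 10141/487621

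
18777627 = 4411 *4257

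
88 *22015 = 1937320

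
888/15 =59 + 1/5 = 59.20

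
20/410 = 2/41= 0.05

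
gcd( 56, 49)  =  7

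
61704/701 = 88 + 16/701 = 88.02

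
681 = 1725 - 1044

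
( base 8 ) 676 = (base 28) fq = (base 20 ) 126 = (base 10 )446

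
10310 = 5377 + 4933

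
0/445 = 0 = 0.00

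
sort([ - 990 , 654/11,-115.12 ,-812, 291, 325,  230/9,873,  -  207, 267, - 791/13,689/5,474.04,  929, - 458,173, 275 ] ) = [-990, - 812, - 458, - 207,- 115.12, - 791/13,  230/9,654/11, 689/5, 173, 267, 275, 291, 325 , 474.04,873, 929]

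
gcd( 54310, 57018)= 2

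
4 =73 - 69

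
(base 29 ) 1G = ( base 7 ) 63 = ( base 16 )2d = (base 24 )1l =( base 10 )45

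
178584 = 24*7441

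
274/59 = 274/59 =4.64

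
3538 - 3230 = 308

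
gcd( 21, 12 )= 3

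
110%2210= 110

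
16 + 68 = 84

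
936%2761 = 936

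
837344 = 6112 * 137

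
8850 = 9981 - 1131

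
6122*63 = 385686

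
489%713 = 489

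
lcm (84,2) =84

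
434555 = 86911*5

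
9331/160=58 + 51/160 = 58.32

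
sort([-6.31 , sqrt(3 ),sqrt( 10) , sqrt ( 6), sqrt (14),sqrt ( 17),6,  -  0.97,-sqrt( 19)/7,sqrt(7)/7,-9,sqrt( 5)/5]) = [ -9,-6.31, - 0.97,-sqrt( 19)/7,sqrt (7) /7, sqrt( 5 )/5,sqrt(3),sqrt( 6),sqrt( 10), sqrt( 14), sqrt(17),6]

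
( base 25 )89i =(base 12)304B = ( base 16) 147b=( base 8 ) 12173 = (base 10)5243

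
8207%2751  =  2705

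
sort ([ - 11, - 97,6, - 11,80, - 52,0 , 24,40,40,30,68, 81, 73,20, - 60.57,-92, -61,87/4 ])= [ - 97, - 92,  -  61, - 60.57, - 52,  -  11, - 11,0,6, 20,  87/4, 24, 30,  40, 40,68,73, 80,  81]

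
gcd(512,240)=16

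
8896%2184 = 160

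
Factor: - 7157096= - 2^3*894637^1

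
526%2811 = 526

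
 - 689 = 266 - 955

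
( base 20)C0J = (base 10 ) 4819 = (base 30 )5aj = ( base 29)5l5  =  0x12d3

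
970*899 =872030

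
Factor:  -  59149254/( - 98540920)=29574627/49270460 = 2^(  -  2)*3^1*5^( - 1 )*67^(-1 )*83^(-1 )*443^( - 1 )*719^1*13711^1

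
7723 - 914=6809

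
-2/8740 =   -  1  +  4369/4370=- 0.00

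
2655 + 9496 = 12151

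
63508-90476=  - 26968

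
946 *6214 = 5878444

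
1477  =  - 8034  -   - 9511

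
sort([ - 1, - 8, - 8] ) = [  -  8,- 8,  -  1] 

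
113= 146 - 33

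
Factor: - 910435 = - 5^1*17^1*10711^1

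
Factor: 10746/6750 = 5^( - 3)*199^1 = 199/125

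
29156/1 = 29156 = 29156.00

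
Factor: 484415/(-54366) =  - 2^( - 1)*3^( - 1) * 5^1*13^ (-1 )*139^1 = - 695/78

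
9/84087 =1/9343 = 0.00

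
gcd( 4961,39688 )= 4961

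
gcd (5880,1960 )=1960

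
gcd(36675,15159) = 489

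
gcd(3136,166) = 2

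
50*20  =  1000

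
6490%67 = 58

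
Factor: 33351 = 3^1*11117^1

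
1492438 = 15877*94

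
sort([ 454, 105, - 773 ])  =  [ - 773, 105,  454]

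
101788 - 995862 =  - 894074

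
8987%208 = 43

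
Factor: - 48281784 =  - 2^3*3^1*23^1 * 47^1*1861^1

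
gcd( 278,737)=1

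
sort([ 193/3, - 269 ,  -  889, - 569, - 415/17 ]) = [ - 889, - 569, - 269, - 415/17,193/3 ]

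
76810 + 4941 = 81751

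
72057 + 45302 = 117359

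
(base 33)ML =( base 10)747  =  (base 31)o3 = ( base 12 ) 523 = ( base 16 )2eb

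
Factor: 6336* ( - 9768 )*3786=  - 234315721728 = - 2^10*3^4*11^2*37^1*631^1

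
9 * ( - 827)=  - 7443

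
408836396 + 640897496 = 1049733892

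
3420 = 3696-276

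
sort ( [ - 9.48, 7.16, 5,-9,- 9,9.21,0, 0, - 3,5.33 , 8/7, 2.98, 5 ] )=[-9.48 ,-9, - 9,-3, 0, 0,8/7, 2.98,  5,5, 5.33,  7.16, 9.21]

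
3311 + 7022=10333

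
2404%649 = 457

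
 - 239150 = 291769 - 530919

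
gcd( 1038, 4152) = 1038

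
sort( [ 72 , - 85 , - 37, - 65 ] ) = [ - 85,-65, - 37, 72 ]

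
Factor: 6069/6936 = 7/8 = 2^(-3 )*7^1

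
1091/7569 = 1091/7569=0.14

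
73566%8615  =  4646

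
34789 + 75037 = 109826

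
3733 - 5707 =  - 1974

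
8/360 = 1/45=0.02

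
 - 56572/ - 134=422 + 12/67 = 422.18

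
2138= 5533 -3395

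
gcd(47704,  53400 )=712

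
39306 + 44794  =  84100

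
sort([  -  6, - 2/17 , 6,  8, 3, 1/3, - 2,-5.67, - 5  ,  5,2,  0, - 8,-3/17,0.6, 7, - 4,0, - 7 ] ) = [ - 8 , - 7  , - 6, - 5.67,  -  5, - 4, - 2, - 3/17 ,  -  2/17, 0, 0,  1/3, 0.6, 2, 3, 5,6,7 , 8]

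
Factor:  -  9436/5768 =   -  2^(  -  1)*103^ ( - 1) * 337^1= - 337/206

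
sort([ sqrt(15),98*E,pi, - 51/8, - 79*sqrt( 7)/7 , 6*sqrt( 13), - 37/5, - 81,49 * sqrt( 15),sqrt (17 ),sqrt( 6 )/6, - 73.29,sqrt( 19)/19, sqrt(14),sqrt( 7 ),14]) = [ - 81 , - 73.29, - 79*sqrt( 7)/7, - 37/5, - 51/8,sqrt( 19)/19,  sqrt (6)/6,sqrt(7),pi, sqrt( 14 ) , sqrt(15 ),sqrt( 17 ), 14,6 * sqrt ( 13 ),  49*sqrt( 15),98*E ] 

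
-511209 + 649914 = 138705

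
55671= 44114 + 11557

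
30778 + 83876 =114654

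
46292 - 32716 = 13576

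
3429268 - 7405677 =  - 3976409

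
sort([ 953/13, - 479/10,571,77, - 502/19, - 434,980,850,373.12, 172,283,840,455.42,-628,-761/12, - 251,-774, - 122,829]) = [-774, - 628,- 434, - 251,  -  122,-761/12, - 479/10, - 502/19, 953/13,77,172, 283,373.12,455.42,  571,829 , 840 , 850,  980 ]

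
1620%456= 252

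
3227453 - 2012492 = 1214961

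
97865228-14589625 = 83275603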